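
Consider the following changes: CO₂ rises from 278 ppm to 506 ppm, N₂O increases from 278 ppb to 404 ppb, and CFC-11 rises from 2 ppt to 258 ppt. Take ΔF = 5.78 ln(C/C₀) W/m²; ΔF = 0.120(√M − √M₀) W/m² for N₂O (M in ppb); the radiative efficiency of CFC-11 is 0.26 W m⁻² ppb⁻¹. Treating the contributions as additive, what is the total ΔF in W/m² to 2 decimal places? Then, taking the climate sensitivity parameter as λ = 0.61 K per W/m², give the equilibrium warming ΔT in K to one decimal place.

ΔF = 3.94 W/m²; ΔT = 2.4 K

CO₂: 5.78 × ln(506/278) = 5.78 × ln(1.82014) = 5.78 × 0.59891 = 3.4617 W/m².
N₂O: 0.120 × (√404 − √278) = 0.120 × (20.0998 − 16.6733) = 0.120 × 3.4265 = 0.4112 W/m².
CFC-11: Δ = 258 − 2 = 256 ppt = 0.256 ppb; ΔF = 0.26 × 0.256 = 0.0666 W/m².
Total ΔF = 3.4617 + 0.4112 + 0.0666 = 3.9395 W/m².
ΔT = λ ΔF = 0.61 × 3.94 = 2.4034 K.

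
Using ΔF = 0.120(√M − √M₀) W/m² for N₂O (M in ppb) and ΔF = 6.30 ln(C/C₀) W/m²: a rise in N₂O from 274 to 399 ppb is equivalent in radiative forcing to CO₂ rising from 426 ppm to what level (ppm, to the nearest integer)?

C ≈ 455 ppm

N₂O forcing: 0.120 × (√399 − √274) = 0.120 × (19.9750 − 16.5529) = 0.120 × 3.4221 = 0.41065 W/m².
Set 6.30 ln(C/426) = 0.41065: ln(C/426) = 0.41065/6.30 = 0.06518, so C = 426 × e^0.06518 = 426 × 1.06735 = 454.69 ppm.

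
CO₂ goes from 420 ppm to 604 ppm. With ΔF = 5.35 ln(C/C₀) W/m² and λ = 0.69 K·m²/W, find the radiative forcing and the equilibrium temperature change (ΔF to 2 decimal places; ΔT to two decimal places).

ΔF = 1.94 W/m²; ΔT = 1.34 K

CO₂: 5.35 × ln(604/420) = 5.35 × ln(1.43810) = 5.35 × 0.36332 = 1.9438 W/m².
ΔT = λ ΔF = 0.69 × 1.94 = 1.3386 K.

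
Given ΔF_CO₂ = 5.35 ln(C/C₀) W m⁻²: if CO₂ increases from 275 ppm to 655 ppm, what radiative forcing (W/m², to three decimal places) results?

ΔF = 4.643 W/m²

CO₂: 5.35 × ln(655/275) = 5.35 × ln(2.38182) = 5.35 × 0.86786 = 4.6431 W/m².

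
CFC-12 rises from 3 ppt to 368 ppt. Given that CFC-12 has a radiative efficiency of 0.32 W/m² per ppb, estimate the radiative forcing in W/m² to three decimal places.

ΔF = 0.117 W/m²

CFC-12: Δ = 368 − 3 = 365 ppt = 0.365 ppb; ΔF = 0.32 × 0.365 = 0.1168 W/m².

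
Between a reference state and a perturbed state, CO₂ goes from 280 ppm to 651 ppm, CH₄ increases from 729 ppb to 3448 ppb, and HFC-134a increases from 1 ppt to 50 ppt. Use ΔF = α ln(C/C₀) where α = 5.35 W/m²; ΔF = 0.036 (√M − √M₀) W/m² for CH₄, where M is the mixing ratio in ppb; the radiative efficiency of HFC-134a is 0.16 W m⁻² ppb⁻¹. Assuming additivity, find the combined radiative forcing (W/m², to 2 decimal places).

ΔF = 5.66 W/m²

CO₂: 5.35 × ln(651/280) = 5.35 × ln(2.32500) = 5.35 × 0.84372 = 4.5139 W/m².
CH₄: 0.036 × (√3448 − √729) = 0.036 × (58.7197 − 27.0000) = 0.036 × 31.7197 = 1.1419 W/m².
HFC-134a: Δ = 50 − 1 = 49 ppt = 0.049 ppb; ΔF = 0.16 × 0.049 = 0.0078 W/m².
Total ΔF = 4.5139 + 1.1419 + 0.0078 = 5.6636 W/m².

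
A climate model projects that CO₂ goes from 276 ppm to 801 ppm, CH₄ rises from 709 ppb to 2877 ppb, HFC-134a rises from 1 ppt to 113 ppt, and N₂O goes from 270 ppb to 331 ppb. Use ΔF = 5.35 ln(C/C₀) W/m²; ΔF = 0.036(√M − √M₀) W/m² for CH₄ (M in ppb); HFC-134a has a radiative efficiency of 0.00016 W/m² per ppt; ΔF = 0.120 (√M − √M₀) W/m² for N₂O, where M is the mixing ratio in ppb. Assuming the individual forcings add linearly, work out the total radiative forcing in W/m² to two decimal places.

CO₂: 5.35 × ln(801/276) = 5.35 × ln(2.90217) = 5.35 × 1.06546 = 5.7002 W/m².
CH₄: 0.036 × (√2877 − √709) = 0.036 × (53.6377 − 26.6271) = 0.036 × 27.0106 = 0.9724 W/m².
HFC-134a: ΔF = 0.00016 × (113 − 1) = 0.00016 × 112 = 0.0179 W/m².
N₂O: 0.120 × (√331 − √270) = 0.120 × (18.1934 − 16.4317) = 0.120 × 1.7617 = 0.2114 W/m².
Total ΔF = 5.7002 + 0.9724 + 0.0179 + 0.2114 = 6.9019 W/m².

ΔF = 6.90 W/m²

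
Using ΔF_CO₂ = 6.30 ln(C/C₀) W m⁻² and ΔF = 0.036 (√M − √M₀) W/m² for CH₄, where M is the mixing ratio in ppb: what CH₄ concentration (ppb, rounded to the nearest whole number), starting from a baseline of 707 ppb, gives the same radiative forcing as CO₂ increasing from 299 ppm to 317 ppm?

M ≈ 1356 ppb

CO₂ forcing: 6.30 × ln(317/299) = 6.30 × 0.058458 = 0.36829 W/m².
Set 0.036(√M − √707) = 0.36829: √M = 0.36829/0.036 + √707 = 10.2303 + 26.5895 = 36.8198.
M = (36.8198)² = 1355.70 ppb.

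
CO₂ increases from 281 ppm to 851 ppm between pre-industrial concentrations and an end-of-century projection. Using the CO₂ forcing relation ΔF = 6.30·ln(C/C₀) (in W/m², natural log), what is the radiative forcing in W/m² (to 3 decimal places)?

CO₂: 6.30 × ln(851/281) = 6.30 × ln(3.02847) = 6.30 × 1.10806 = 6.9808 W/m².

ΔF = 6.981 W/m²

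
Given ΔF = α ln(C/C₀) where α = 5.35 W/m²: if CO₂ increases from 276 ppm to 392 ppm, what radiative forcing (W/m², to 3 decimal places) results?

CO₂: 5.35 × ln(392/276) = 5.35 × ln(1.42029) = 5.35 × 0.35086 = 1.8771 W/m².

ΔF = 1.877 W/m²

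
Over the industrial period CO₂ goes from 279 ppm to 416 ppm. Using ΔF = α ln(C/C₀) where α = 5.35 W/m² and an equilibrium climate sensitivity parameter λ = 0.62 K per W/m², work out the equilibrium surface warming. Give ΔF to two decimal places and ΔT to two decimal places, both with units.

ΔF = 2.14 W/m²; ΔT = 1.33 K

CO₂: 5.35 × ln(416/279) = 5.35 × ln(1.49104) = 5.35 × 0.39947 = 2.1372 W/m².
ΔT = λ ΔF = 0.62 × 2.14 = 1.3268 K.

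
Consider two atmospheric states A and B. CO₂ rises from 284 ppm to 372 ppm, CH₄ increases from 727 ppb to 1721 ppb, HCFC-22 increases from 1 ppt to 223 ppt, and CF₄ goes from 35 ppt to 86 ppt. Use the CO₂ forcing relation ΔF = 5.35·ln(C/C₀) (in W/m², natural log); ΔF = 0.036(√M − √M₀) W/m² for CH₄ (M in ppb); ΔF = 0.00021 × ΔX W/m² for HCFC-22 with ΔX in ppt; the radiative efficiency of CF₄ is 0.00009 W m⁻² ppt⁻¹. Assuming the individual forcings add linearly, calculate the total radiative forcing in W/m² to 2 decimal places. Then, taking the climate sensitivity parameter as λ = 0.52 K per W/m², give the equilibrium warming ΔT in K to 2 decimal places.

CO₂: 5.35 × ln(372/284) = 5.35 × ln(1.30986) = 5.35 × 0.26992 = 1.4441 W/m².
CH₄: 0.036 × (√1721 − √727) = 0.036 × (41.4849 − 26.9629) = 0.036 × 14.5220 = 0.5228 W/m².
HCFC-22: ΔF = 0.00021 × (223 − 1) = 0.00021 × 222 = 0.0466 W/m².
CF₄: ΔF = 0.00009 × (86 − 35) = 0.00009 × 51 = 0.0046 W/m².
Total ΔF = 1.4441 + 0.5228 + 0.0466 + 0.0046 = 2.0181 W/m².
ΔT = λ ΔF = 0.52 × 2.02 = 1.0504 K.

ΔF = 2.02 W/m²; ΔT = 1.05 K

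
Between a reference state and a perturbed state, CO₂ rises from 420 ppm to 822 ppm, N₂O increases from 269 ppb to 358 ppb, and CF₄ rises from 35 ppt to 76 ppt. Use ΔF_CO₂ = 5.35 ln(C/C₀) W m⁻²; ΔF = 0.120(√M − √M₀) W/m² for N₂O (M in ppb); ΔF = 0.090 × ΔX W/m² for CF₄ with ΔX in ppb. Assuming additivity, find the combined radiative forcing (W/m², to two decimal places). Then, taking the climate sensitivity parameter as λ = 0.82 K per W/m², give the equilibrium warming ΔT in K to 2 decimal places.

CO₂: 5.35 × ln(822/420) = 5.35 × ln(1.95714) = 5.35 × 0.67148 = 3.5924 W/m².
N₂O: 0.120 × (√358 − √269) = 0.120 × (18.9209 − 16.4012) = 0.120 × 2.5197 = 0.3024 W/m².
CF₄: Δ = 76 − 35 = 41 ppt = 0.041 ppb; ΔF = 0.090 × 0.041 = 0.0037 W/m².
Total ΔF = 3.5924 + 0.3024 + 0.0037 = 3.8985 W/m².
ΔT = λ ΔF = 0.82 × 3.90 = 3.1980 K.

ΔF = 3.90 W/m²; ΔT = 3.20 K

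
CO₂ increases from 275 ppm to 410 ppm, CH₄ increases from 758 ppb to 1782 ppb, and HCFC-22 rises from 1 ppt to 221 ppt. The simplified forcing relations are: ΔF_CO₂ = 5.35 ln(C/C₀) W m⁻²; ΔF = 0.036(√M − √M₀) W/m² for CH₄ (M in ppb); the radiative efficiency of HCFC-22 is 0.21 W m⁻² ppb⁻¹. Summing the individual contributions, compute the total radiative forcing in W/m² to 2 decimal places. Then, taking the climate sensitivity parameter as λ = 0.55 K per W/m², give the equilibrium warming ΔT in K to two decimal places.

ΔF = 2.71 W/m²; ΔT = 1.49 K

CO₂: 5.35 × ln(410/275) = 5.35 × ln(1.49091) = 5.35 × 0.39939 = 2.1367 W/m².
CH₄: 0.036 × (√1782 − √758) = 0.036 × (42.2137 − 27.5318) = 0.036 × 14.6819 = 0.5285 W/m².
HCFC-22: Δ = 221 − 1 = 220 ppt = 0.220 ppb; ΔF = 0.21 × 0.220 = 0.0462 W/m².
Total ΔF = 2.1367 + 0.5285 + 0.0462 = 2.7114 W/m².
ΔT = λ ΔF = 0.55 × 2.71 = 1.4905 K.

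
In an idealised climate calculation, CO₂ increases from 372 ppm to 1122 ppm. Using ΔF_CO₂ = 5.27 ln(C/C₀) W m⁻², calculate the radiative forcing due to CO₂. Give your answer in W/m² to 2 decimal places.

CO₂ absorption bands are partially saturated, so forcing scales with the logarithm of the concentration ratio.
CO₂: 5.27 × ln(1122/372) = 5.27 × ln(3.01613) = 5.27 × 1.10397 = 5.8179 W/m².

ΔF = 5.82 W/m²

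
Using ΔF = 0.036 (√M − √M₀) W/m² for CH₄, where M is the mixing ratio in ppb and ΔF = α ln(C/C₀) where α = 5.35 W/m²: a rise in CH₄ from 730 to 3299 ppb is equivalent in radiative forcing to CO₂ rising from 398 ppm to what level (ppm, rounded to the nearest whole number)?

C ≈ 488 ppm

CH₄ forcing: 0.036 × (√3299 − √730) = 0.036 × (57.4369 − 27.0185) = 0.036 × 30.4184 = 1.09506 W/m².
Set 5.35 ln(C/398) = 1.09506: ln(C/398) = 1.09506/5.35 = 0.20468, so C = 398 × e^0.20468 = 398 × 1.22713 = 488.40 ppm.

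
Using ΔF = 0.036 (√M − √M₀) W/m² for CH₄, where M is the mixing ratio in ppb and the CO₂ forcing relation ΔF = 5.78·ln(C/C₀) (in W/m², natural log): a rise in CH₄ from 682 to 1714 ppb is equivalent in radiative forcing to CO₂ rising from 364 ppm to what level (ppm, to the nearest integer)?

CH₄ forcing: 0.036 × (√1714 − √682) = 0.036 × (41.4005 − 26.1151) = 0.036 × 15.2854 = 0.55027 W/m².
Set 5.78 ln(C/364) = 0.55027: ln(C/364) = 0.55027/5.78 = 0.09520, so C = 364 × e^0.09520 = 364 × 1.09988 = 400.36 ppm.

C ≈ 400 ppm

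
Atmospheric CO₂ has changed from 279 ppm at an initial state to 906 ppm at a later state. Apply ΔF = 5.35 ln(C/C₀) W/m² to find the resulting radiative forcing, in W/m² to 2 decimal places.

CO₂: 5.35 × ln(906/279) = 5.35 × ln(3.24731) = 5.35 × 1.17783 = 6.3014 W/m².

ΔF = 6.30 W/m²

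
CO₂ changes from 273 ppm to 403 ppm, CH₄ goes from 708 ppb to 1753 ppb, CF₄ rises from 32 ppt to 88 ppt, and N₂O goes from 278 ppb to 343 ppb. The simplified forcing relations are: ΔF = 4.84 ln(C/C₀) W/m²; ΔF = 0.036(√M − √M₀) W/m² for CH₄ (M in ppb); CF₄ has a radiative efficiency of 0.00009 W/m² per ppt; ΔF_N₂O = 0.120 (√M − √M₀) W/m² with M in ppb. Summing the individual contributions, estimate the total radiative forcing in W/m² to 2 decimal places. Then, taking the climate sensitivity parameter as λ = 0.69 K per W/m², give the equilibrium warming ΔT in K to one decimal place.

CO₂: 4.84 × ln(403/273) = 4.84 × ln(1.47619) = 4.84 × 0.38946 = 1.8850 W/m².
CH₄: 0.036 × (√1753 − √708) = 0.036 × (41.8688 − 26.6083) = 0.036 × 15.2605 = 0.5494 W/m².
CF₄: ΔF = 0.00009 × (88 − 32) = 0.00009 × 56 = 0.0050 W/m².
N₂O: 0.120 × (√343 − √278) = 0.120 × (18.5203 − 16.6733) = 0.120 × 1.8470 = 0.2216 W/m².
Total ΔF = 1.8850 + 0.5494 + 0.0050 + 0.2216 = 2.6610 W/m².
ΔT = λ ΔF = 0.69 × 2.66 = 1.8354 K.

ΔF = 2.66 W/m²; ΔT = 1.8 K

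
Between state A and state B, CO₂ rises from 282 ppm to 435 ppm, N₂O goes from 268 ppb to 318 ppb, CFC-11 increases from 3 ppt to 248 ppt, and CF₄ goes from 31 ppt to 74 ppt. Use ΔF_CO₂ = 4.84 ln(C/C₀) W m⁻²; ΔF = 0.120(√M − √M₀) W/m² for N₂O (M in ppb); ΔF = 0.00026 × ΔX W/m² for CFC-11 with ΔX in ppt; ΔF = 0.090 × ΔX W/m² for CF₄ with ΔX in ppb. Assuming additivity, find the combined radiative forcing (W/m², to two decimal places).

CO₂: 4.84 × ln(435/282) = 4.84 × ln(1.54255) = 4.84 × 0.43344 = 2.0978 W/m².
N₂O: 0.120 × (√318 − √268) = 0.120 × (17.8326 − 16.3707) = 0.120 × 1.4619 = 0.1754 W/m².
CFC-11: ΔF = 0.00026 × (248 − 3) = 0.00026 × 245 = 0.0637 W/m².
CF₄: Δ = 74 − 31 = 43 ppt = 0.043 ppb; ΔF = 0.090 × 0.043 = 0.0039 W/m².
Total ΔF = 2.0978 + 0.1754 + 0.0637 + 0.0039 = 2.3408 W/m².

ΔF = 2.34 W/m²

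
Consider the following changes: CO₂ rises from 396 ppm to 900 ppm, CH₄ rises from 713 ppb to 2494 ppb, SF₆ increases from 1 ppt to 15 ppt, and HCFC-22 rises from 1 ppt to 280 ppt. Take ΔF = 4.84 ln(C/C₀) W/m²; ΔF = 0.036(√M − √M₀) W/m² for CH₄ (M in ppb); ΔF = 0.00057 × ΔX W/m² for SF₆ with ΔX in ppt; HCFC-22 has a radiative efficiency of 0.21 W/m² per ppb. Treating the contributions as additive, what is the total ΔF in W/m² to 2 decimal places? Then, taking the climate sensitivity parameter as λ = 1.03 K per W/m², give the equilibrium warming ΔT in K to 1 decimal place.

ΔF = 4.88 W/m²; ΔT = 5.0 K

CO₂: 4.84 × ln(900/396) = 4.84 × ln(2.27273) = 4.84 × 0.82098 = 3.9735 W/m².
CH₄: 0.036 × (√2494 − √713) = 0.036 × (49.9400 − 26.7021) = 0.036 × 23.2379 = 0.8366 W/m².
SF₆: ΔF = 0.00057 × (15 − 1) = 0.00057 × 14 = 0.0080 W/m².
HCFC-22: Δ = 280 − 1 = 279 ppt = 0.279 ppb; ΔF = 0.21 × 0.279 = 0.0586 W/m².
Total ΔF = 3.9735 + 0.8366 + 0.0080 + 0.0586 = 4.8767 W/m².
ΔT = λ ΔF = 1.03 × 4.88 = 5.0264 K.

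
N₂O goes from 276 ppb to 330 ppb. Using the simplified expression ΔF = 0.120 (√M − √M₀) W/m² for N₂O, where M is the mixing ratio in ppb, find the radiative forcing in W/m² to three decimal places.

ΔF = 0.186 W/m²

N₂O: 0.120 × (√330 − √276) = 0.120 × (18.1659 − 16.6132) = 0.120 × 1.5527 = 0.1863 W/m².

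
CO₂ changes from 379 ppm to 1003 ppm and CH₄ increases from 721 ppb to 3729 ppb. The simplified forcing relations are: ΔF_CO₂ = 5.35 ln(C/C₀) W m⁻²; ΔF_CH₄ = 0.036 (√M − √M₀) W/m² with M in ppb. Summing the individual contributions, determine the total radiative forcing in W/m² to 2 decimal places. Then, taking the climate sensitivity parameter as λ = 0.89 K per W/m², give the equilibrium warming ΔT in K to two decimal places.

ΔF = 6.44 W/m²; ΔT = 5.73 K

CO₂: 5.35 × ln(1003/379) = 5.35 × ln(2.64644) = 5.35 × 0.97322 = 5.2067 W/m².
CH₄: 0.036 × (√3729 − √721) = 0.036 × (61.0655 − 26.8514) = 0.036 × 34.2141 = 1.2317 W/m².
Total ΔF = 5.2067 + 1.2317 = 6.4384 W/m².
ΔT = λ ΔF = 0.89 × 6.44 = 5.7316 K.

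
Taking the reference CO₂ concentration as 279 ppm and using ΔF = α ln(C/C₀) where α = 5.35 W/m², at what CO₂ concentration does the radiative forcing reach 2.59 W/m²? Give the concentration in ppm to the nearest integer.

C ≈ 453 ppm

Set 5.35 ln(C/279) = 2.59, so ln(C/279) = 2.59/5.35 = 0.48411.
Then C/279 = e^0.48411 = 1.62273, giving C = 279 × 1.62273 = 452.74 ppm.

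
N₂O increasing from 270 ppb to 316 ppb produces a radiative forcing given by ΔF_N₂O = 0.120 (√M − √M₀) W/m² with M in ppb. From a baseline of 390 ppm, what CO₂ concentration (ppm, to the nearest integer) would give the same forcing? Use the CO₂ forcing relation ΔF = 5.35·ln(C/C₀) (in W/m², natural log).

N₂O forcing: 0.120 × (√316 − √270) = 0.120 × (17.7764 − 16.4317) = 0.120 × 1.3447 = 0.16136 W/m².
Set 5.35 ln(C/390) = 0.16136: ln(C/390) = 0.16136/5.35 = 0.03016, so C = 390 × e^0.03016 = 390 × 1.03062 = 401.94 ppm.

C ≈ 402 ppm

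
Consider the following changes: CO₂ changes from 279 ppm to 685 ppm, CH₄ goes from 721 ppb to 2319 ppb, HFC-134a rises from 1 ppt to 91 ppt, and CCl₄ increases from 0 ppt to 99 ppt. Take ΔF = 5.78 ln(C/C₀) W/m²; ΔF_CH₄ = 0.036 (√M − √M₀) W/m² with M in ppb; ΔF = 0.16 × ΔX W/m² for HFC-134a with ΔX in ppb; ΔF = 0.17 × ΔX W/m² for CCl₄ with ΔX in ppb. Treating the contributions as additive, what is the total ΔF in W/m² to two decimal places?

CO₂: 5.78 × ln(685/279) = 5.78 × ln(2.45520) = 5.78 × 0.89821 = 5.1917 W/m².
CH₄: 0.036 × (√2319 − √721) = 0.036 × (48.1560 − 26.8514) = 0.036 × 21.3046 = 0.7670 W/m².
HFC-134a: Δ = 91 − 1 = 90 ppt = 0.090 ppb; ΔF = 0.16 × 0.090 = 0.0144 W/m².
CCl₄: Δ = 99 − 0 = 99 ppt = 0.099 ppb; ΔF = 0.17 × 0.099 = 0.0168 W/m².
Total ΔF = 5.1917 + 0.7670 + 0.0144 + 0.0168 = 5.9899 W/m².

ΔF = 5.99 W/m²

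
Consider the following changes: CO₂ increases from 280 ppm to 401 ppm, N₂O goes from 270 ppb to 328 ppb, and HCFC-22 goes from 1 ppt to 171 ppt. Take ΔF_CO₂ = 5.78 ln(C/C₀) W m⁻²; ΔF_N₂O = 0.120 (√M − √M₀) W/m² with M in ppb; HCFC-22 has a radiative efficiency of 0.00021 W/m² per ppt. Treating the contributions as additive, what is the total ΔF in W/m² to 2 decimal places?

ΔF = 2.31 W/m²

CO₂: 5.78 × ln(401/280) = 5.78 × ln(1.43214) = 5.78 × 0.35917 = 2.0760 W/m².
N₂O: 0.120 × (√328 − √270) = 0.120 × (18.1108 − 16.4317) = 0.120 × 1.6791 = 0.2015 W/m².
HCFC-22: ΔF = 0.00021 × (171 − 1) = 0.00021 × 170 = 0.0357 W/m².
Total ΔF = 2.0760 + 0.2015 + 0.0357 = 2.3132 W/m².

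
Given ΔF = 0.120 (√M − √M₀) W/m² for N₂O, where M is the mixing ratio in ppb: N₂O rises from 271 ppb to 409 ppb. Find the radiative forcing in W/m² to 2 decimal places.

N₂O: 0.120 × (√409 − √271) = 0.120 × (20.2237 − 16.4621) = 0.120 × 3.7616 = 0.4514 W/m².

ΔF = 0.45 W/m²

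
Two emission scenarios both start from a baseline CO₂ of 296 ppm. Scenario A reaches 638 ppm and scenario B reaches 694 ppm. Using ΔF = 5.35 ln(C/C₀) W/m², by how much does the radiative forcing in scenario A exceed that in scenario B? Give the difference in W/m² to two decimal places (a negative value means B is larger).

ΔF_A = 5.35 ln(638/296) = 5.35 × 0.76798 = 4.1087 W/m².
ΔF_B = 5.35 ln(694/296) = 5.35 × 0.85211 = 4.5588 W/m².
Difference: 4.1087 − 4.5588 = -0.4501 W/m².
(Equivalently, ΔF_A − ΔF_B = 5.35 ln(638/694) = 5.35 × -0.08413 = -0.4501 W/m².)

ΔF_A − ΔF_B = -0.45 W/m²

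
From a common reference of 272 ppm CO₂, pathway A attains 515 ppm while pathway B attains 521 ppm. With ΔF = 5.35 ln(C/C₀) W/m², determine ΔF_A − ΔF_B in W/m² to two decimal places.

ΔF_A = 5.35 ln(515/272) = 5.35 × 0.63836 = 3.4152 W/m².
ΔF_B = 5.35 ln(521/272) = 5.35 × 0.64995 = 3.4772 W/m².
Difference: 3.4152 − 3.4772 = -0.0620 W/m².

ΔF_A − ΔF_B = -0.06 W/m²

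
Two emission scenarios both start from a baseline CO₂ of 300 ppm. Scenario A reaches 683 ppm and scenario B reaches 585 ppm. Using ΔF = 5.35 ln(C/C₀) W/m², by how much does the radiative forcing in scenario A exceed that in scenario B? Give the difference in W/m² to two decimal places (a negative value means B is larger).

ΔF_A − ΔF_B = 0.83 W/m²

ΔF_A = 5.35 ln(683/300) = 5.35 × 0.82271 = 4.4015 W/m².
ΔF_B = 5.35 ln(585/300) = 5.35 × 0.66783 = 3.5729 W/m².
Difference: 4.4015 − 3.5729 = 0.8286 W/m².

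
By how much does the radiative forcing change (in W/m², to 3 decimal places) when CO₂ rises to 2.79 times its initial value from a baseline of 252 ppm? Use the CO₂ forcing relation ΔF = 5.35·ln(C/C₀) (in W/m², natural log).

Because the forcing depends only on the ratio C/C₀, the initial concentration does not enter.
ΔF = 5.35 × ln(2.79) = 5.35 × 1.02604 = 5.4893 W/m².

ΔF = 5.489 W/m²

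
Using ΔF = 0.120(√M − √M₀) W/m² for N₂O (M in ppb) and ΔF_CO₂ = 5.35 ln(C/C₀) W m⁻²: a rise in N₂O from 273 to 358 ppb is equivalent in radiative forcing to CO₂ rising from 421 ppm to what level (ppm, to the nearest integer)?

C ≈ 444 ppm

N₂O forcing: 0.120 × (√358 − √273) = 0.120 × (18.9209 − 16.5227) = 0.120 × 2.3982 = 0.28778 W/m².
Set 5.35 ln(C/421) = 0.28778: ln(C/421) = 0.28778/5.35 = 0.05379, so C = 421 × e^0.05379 = 421 × 1.05526 = 444.26 ppm.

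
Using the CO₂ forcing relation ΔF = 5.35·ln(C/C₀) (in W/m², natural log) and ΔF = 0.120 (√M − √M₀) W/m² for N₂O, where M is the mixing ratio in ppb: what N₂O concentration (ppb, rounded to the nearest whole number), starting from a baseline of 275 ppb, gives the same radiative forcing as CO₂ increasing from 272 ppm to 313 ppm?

M ≈ 522 ppb

CO₂ forcing: 5.35 × ln(313/272) = 5.35 × 0.140401 = 0.75115 W/m².
Set 0.120(√M − √275) = 0.75115: √M = 0.75115/0.120 + √275 = 6.2596 + 16.5831 = 22.8427.
M = (22.8427)² = 521.79 ppb.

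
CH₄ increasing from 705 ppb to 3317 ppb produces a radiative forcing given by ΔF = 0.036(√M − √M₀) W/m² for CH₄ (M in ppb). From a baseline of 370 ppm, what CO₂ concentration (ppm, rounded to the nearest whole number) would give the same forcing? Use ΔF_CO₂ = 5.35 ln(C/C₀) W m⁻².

CH₄ forcing: 0.036 × (√3317 − √705) = 0.036 × (57.5934 − 26.5518) = 0.036 × 31.0416 = 1.11750 W/m².
Set 5.35 ln(C/370) = 1.11750: ln(C/370) = 1.11750/5.35 = 0.20888, so C = 370 × e^0.20888 = 370 × 1.23230 = 455.95 ppm.

C ≈ 456 ppm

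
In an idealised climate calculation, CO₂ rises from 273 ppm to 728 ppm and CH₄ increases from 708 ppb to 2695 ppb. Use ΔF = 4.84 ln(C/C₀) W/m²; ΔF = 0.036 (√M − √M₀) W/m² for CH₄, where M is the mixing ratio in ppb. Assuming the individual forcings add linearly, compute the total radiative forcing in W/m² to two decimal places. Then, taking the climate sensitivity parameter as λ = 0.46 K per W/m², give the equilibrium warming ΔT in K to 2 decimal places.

ΔF = 5.66 W/m²; ΔT = 2.60 K

CO₂: 4.84 × ln(728/273) = 4.84 × ln(2.66667) = 4.84 × 0.98083 = 4.7472 W/m².
CH₄: 0.036 × (√2695 − √708) = 0.036 × (51.9134 − 26.6083) = 0.036 × 25.3051 = 0.9110 W/m².
Total ΔF = 4.7472 + 0.9110 = 5.6582 W/m².
ΔT = λ ΔF = 0.46 × 5.66 = 2.6036 K.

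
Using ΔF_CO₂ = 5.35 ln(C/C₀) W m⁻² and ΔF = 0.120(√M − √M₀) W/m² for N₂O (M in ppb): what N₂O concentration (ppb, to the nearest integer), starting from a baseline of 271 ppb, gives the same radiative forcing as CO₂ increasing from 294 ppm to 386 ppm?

M ≈ 818 ppb

CO₂ forcing: 5.35 × ln(386/294) = 5.35 × 0.272258 = 1.45658 W/m².
Set 0.120(√M − √271) = 1.45658: √M = 1.45658/0.120 + √271 = 12.1382 + 16.4621 = 28.6003.
M = (28.6003)² = 817.98 ppb.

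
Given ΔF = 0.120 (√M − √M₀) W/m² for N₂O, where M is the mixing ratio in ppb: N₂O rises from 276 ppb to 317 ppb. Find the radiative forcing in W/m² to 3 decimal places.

N₂O: 0.120 × (√317 − √276) = 0.120 × (17.8045 − 16.6132) = 0.120 × 1.1913 = 0.1430 W/m².

ΔF = 0.143 W/m²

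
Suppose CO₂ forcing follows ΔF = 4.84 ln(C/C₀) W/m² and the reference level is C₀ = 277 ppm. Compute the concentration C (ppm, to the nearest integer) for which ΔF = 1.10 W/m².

Set 4.84 ln(C/277) = 1.10, so ln(C/277) = 1.10/4.84 = 0.22727.
Then C/277 = e^0.22727 = 1.25517, giving C = 277 × 1.25517 = 347.68 ppm.

C ≈ 348 ppm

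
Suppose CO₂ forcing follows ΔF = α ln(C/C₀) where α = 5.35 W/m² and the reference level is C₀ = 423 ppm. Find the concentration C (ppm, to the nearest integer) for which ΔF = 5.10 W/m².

C ≈ 1097 ppm

Set 5.35 ln(C/423) = 5.10, so ln(C/423) = 5.10/5.35 = 0.95327.
Then C/423 = e^0.95327 = 2.59418, giving C = 423 × 2.59418 = 1097.34 ppm.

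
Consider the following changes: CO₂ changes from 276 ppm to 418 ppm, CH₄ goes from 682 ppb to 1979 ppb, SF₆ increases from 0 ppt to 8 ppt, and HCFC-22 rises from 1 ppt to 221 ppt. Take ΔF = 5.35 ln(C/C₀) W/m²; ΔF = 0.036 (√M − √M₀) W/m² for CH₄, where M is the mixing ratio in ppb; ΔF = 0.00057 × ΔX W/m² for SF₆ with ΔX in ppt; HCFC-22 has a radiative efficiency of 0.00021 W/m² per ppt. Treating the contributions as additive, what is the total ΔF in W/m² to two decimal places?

ΔF = 2.93 W/m²

CO₂: 5.35 × ln(418/276) = 5.35 × ln(1.51449) = 5.35 × 0.41508 = 2.2207 W/m².
CH₄: 0.036 × (√1979 − √682) = 0.036 × (44.4860 − 26.1151) = 0.036 × 18.3709 = 0.6614 W/m².
SF₆: ΔF = 0.00057 × (8 − 0) = 0.00057 × 8 = 0.0046 W/m².
HCFC-22: ΔF = 0.00021 × (221 − 1) = 0.00021 × 220 = 0.0462 W/m².
Total ΔF = 2.2207 + 0.6614 + 0.0046 + 0.0462 = 2.9329 W/m².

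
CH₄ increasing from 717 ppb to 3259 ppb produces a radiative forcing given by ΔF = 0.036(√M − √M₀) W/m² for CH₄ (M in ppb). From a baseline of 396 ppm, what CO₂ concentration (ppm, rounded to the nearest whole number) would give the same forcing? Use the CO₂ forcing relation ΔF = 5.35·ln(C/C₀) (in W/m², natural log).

C ≈ 486 ppm

CH₄ forcing: 0.036 × (√3259 − √717) = 0.036 × (57.0877 − 26.7769) = 0.036 × 30.3108 = 1.09119 W/m².
Set 5.35 ln(C/396) = 1.09119: ln(C/396) = 1.09119/5.35 = 0.20396, so C = 396 × e^0.20396 = 396 × 1.22625 = 485.60 ppm.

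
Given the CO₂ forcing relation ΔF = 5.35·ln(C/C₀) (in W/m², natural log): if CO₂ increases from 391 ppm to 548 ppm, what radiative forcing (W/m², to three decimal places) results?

CO₂ absorption bands are partially saturated, so forcing scales with the logarithm of the concentration ratio.
CO₂: 5.35 × ln(548/391) = 5.35 × ln(1.40153) = 5.35 × 0.33756 = 1.8059 W/m².

ΔF = 1.806 W/m²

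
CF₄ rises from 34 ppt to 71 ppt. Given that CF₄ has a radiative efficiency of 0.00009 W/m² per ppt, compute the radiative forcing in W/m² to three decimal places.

ΔF = 0.003 W/m²

CF₄: ΔF = 0.00009 × (71 − 34) = 0.00009 × 37 = 0.0033 W/m².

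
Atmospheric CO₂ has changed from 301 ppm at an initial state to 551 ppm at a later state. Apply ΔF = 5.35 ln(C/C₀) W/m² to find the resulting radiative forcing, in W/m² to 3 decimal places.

ΔF = 3.235 W/m²

CO₂: 5.35 × ln(551/301) = 5.35 × ln(1.83056) = 5.35 × 0.60462 = 3.2347 W/m².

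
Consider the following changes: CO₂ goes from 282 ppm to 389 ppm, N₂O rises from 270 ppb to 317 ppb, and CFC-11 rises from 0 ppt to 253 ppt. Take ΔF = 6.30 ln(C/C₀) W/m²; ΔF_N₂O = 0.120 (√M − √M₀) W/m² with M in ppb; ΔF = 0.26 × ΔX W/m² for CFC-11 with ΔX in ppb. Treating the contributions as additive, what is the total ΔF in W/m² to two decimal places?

ΔF = 2.26 W/m²

CO₂: 6.30 × ln(389/282) = 6.30 × ln(1.37943) = 6.30 × 0.32167 = 2.0265 W/m².
N₂O: 0.120 × (√317 − √270) = 0.120 × (17.8045 − 16.4317) = 0.120 × 1.3728 = 0.1647 W/m².
CFC-11: Δ = 253 − 0 = 253 ppt = 0.253 ppb; ΔF = 0.26 × 0.253 = 0.0658 W/m².
Total ΔF = 2.0265 + 0.1647 + 0.0658 = 2.2570 W/m².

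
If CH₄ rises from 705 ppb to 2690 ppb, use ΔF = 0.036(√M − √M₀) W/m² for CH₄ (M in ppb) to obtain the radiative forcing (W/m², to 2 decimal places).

ΔF = 0.91 W/m²

CH₄: 0.036 × (√2690 − √705) = 0.036 × (51.8652 − 26.5518) = 0.036 × 25.3134 = 0.9113 W/m².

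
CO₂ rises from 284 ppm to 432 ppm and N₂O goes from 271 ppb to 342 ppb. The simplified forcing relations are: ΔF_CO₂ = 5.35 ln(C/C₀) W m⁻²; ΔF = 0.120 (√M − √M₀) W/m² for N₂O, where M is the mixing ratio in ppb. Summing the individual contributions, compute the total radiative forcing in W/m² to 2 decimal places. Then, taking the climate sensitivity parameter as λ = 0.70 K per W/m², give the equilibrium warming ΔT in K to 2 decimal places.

ΔF = 2.49 W/m²; ΔT = 1.74 K

CO₂: 5.35 × ln(432/284) = 5.35 × ln(1.52113) = 5.35 × 0.41945 = 2.2441 W/m².
N₂O: 0.120 × (√342 − √271) = 0.120 × (18.4932 − 16.4621) = 0.120 × 2.0311 = 0.2437 W/m².
Total ΔF = 2.2441 + 0.2437 = 2.4878 W/m².
ΔT = λ ΔF = 0.70 × 2.49 = 1.7430 K.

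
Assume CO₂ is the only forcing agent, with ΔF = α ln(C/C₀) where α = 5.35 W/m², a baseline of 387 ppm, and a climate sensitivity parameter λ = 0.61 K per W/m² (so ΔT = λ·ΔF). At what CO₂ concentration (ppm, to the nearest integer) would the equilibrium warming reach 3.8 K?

Required forcing: ΔF = ΔT/λ = 3.8/0.61 = 6.2295 W/m².
Then ln(C/387) = ΔF/5.35 = 6.2295/5.35 = 1.16439.
So C = 387 × e^1.16439 = 387 × 3.20397 = 1239.94 ppm.

C ≈ 1240 ppm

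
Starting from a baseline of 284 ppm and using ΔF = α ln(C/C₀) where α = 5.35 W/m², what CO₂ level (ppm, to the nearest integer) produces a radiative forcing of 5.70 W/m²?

Set 5.35 ln(C/284) = 5.70, so ln(C/284) = 5.70/5.35 = 1.06542.
Then C/284 = e^1.06542 = 2.90206, giving C = 284 × 2.90206 = 824.19 ppm.

C ≈ 824 ppm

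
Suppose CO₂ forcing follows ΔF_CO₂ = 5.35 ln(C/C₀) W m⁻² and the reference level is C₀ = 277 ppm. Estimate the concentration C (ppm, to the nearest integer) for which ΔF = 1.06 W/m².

Set 5.35 ln(C/277) = 1.06, so ln(C/277) = 1.06/5.35 = 0.19813.
Then C/277 = e^0.19813 = 1.21912, giving C = 277 × 1.21912 = 337.70 ppm.

C ≈ 338 ppm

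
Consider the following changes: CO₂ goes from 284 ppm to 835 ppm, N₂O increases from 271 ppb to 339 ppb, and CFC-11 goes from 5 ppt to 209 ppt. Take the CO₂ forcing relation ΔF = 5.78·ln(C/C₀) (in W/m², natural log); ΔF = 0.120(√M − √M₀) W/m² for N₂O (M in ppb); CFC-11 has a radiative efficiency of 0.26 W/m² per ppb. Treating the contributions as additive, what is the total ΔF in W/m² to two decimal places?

CO₂: 5.78 × ln(835/284) = 5.78 × ln(2.94014) = 5.78 × 1.07846 = 6.2335 W/m².
N₂O: 0.120 × (√339 − √271) = 0.120 × (18.4120 − 16.4621) = 0.120 × 1.9499 = 0.2340 W/m².
CFC-11: Δ = 209 − 5 = 204 ppt = 0.204 ppb; ΔF = 0.26 × 0.204 = 0.0530 W/m².
Total ΔF = 6.2335 + 0.2340 + 0.0530 = 6.5205 W/m².

ΔF = 6.52 W/m²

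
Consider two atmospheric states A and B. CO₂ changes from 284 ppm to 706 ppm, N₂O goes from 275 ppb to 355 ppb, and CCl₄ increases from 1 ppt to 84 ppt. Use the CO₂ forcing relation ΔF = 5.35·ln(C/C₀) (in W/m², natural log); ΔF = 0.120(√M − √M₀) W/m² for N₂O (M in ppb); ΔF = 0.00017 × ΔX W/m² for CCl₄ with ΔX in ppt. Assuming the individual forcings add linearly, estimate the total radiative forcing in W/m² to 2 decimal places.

ΔF = 5.16 W/m²

CO₂: 5.35 × ln(706/284) = 5.35 × ln(2.48592) = 5.35 × 0.91064 = 4.8719 W/m².
N₂O: 0.120 × (√355 − √275) = 0.120 × (18.8414 − 16.5831) = 0.120 × 2.2583 = 0.2710 W/m².
CCl₄: ΔF = 0.00017 × (84 − 1) = 0.00017 × 83 = 0.0141 W/m².
Total ΔF = 4.8719 + 0.2710 + 0.0141 = 5.1570 W/m².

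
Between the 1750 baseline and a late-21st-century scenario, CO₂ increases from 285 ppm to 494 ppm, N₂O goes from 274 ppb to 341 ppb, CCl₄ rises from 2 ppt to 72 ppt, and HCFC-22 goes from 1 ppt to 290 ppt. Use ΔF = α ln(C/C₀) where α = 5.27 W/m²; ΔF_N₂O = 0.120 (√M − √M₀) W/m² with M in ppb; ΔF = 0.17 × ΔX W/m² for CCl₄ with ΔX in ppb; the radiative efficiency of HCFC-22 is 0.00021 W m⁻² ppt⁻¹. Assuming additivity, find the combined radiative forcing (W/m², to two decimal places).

CO₂: 5.27 × ln(494/285) = 5.27 × ln(1.73333) = 5.27 × 0.55004 = 2.8987 W/m².
N₂O: 0.120 × (√341 − √274) = 0.120 × (18.4662 − 16.5529) = 0.120 × 1.9133 = 0.2296 W/m².
CCl₄: Δ = 72 − 2 = 70 ppt = 0.070 ppb; ΔF = 0.17 × 0.070 = 0.0119 W/m².
HCFC-22: ΔF = 0.00021 × (290 − 1) = 0.00021 × 289 = 0.0607 W/m².
Total ΔF = 2.8987 + 0.2296 + 0.0119 + 0.0607 = 3.2009 W/m².

ΔF = 3.20 W/m²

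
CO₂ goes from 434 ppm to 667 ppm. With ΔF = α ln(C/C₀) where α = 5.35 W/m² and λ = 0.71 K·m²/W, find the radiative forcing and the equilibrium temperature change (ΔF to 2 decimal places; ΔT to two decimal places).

ΔF = 2.30 W/m²; ΔT = 1.63 K

CO₂: 5.35 × ln(667/434) = 5.35 × ln(1.53687) = 5.35 × 0.42975 = 2.2992 W/m².
ΔT = λ ΔF = 0.71 × 2.30 = 1.6330 K.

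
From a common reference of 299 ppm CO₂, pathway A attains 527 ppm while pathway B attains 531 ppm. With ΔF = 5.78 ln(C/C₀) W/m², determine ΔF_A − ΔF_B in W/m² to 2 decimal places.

ΔF_A = 5.78 ln(527/299) = 5.78 × 0.56676 = 3.2759 W/m².
ΔF_B = 5.78 ln(531/299) = 5.78 × 0.57432 = 3.3196 W/m².
Difference: 3.2759 − 3.3196 = -0.0437 W/m².

ΔF_A − ΔF_B = -0.04 W/m²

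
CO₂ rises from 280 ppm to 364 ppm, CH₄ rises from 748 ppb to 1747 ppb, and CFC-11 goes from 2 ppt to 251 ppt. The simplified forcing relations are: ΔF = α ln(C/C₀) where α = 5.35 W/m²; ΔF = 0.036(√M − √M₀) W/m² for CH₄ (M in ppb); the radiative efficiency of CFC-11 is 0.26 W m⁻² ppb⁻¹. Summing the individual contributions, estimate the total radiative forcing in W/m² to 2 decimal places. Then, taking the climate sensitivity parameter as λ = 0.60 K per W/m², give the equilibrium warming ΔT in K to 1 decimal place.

CO₂: 5.35 × ln(364/280) = 5.35 × ln(1.30000) = 5.35 × 0.26236 = 1.4036 W/m².
CH₄: 0.036 × (√1747 − √748) = 0.036 × (41.7971 − 27.3496) = 0.036 × 14.4475 = 0.5201 W/m².
CFC-11: Δ = 251 − 2 = 249 ppt = 0.249 ppb; ΔF = 0.26 × 0.249 = 0.0647 W/m².
Total ΔF = 1.4036 + 0.5201 + 0.0647 = 1.9884 W/m².
ΔT = λ ΔF = 0.60 × 1.99 = 1.1940 K.

ΔF = 1.99 W/m²; ΔT = 1.2 K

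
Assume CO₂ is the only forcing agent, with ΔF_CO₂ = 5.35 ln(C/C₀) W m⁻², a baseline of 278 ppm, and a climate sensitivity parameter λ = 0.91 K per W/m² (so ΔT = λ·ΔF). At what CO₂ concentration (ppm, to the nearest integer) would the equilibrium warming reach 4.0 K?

Required forcing: ΔF = ΔT/λ = 4.0/0.91 = 4.3956 W/m².
Then ln(C/278) = ΔF/5.35 = 4.3956/5.35 = 0.82161.
So C = 278 × e^0.82161 = 278 × 2.27416 = 632.22 ppm.

C ≈ 632 ppm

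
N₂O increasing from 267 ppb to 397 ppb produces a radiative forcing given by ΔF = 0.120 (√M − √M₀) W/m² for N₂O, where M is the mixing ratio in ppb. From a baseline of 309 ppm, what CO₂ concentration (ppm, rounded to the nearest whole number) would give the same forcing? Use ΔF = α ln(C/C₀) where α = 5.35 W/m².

C ≈ 335 ppm

N₂O forcing: 0.120 × (√397 − √267) = 0.120 × (19.9249 − 16.3401) = 0.120 × 3.5848 = 0.43018 W/m².
Set 5.35 ln(C/309) = 0.43018: ln(C/309) = 0.43018/5.35 = 0.08041, so C = 309 × e^0.08041 = 309 × 1.08373 = 334.87 ppm.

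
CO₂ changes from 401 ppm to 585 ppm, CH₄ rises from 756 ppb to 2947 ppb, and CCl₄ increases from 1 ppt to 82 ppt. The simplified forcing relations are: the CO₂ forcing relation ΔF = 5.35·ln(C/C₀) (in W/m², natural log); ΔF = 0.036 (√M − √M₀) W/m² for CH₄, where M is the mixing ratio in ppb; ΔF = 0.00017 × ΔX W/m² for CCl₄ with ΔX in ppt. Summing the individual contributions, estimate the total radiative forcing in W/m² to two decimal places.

CO₂: 5.35 × ln(585/401) = 5.35 × ln(1.45885) = 5.35 × 0.37765 = 2.0204 W/m².
CH₄: 0.036 × (√2947 − √756) = 0.036 × (54.2863 − 27.4955) = 0.036 × 26.7908 = 0.9645 W/m².
CCl₄: ΔF = 0.00017 × (82 − 1) = 0.00017 × 81 = 0.0138 W/m².
Total ΔF = 2.0204 + 0.9645 + 0.0138 = 2.9987 W/m².

ΔF = 3.00 W/m²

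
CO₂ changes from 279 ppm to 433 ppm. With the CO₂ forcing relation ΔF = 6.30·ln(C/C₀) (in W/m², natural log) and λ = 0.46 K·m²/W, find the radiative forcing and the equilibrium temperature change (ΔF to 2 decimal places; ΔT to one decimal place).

CO₂: 6.30 × ln(433/279) = 6.30 × ln(1.55197) = 6.30 × 0.43953 = 2.7690 W/m².
ΔT = λ ΔF = 0.46 × 2.77 = 1.2742 K.

ΔF = 2.77 W/m²; ΔT = 1.3 K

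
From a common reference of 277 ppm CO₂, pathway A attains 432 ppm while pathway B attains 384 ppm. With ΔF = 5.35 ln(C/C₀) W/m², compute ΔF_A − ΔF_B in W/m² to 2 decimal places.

ΔF_A − ΔF_B = 0.63 W/m²

ΔF_A = 5.35 ln(432/277) = 5.35 × 0.44441 = 2.3776 W/m².
ΔF_B = 5.35 ln(384/277) = 5.35 × 0.32663 = 1.7475 W/m².
Difference: 2.3776 − 1.7475 = 0.6301 W/m².
(Equivalently, ΔF_A − ΔF_B = 5.35 ln(432/384) = 5.35 × 0.11778 = 0.6301 W/m².)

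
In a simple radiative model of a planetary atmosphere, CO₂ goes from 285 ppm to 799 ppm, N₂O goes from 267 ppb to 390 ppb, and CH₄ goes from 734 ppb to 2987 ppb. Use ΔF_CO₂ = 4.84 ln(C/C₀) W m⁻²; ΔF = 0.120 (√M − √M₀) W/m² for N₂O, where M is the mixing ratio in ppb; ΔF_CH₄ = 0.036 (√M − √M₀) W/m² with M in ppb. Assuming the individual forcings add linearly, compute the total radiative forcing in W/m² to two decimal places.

CO₂: 4.84 × ln(799/285) = 4.84 × ln(2.80351) = 4.84 × 1.03087 = 4.9894 W/m².
N₂O: 0.120 × (√390 − √267) = 0.120 × (19.7484 − 16.3401) = 0.120 × 3.4083 = 0.4090 W/m².
CH₄: 0.036 × (√2987 − √734) = 0.036 × (54.6535 − 27.0924) = 0.036 × 27.5611 = 0.9922 W/m².
Total ΔF = 4.9894 + 0.4090 + 0.9922 = 6.3906 W/m².

ΔF = 6.39 W/m²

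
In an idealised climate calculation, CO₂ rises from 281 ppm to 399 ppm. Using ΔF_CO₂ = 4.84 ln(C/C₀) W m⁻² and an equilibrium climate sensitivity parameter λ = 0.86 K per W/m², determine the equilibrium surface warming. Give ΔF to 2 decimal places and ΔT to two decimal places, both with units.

ΔF = 1.70 W/m²; ΔT = 1.46 K

CO₂: 4.84 × ln(399/281) = 4.84 × ln(1.41993) = 4.84 × 0.35061 = 1.6970 W/m².
ΔT = λ ΔF = 0.86 × 1.70 = 1.4620 K.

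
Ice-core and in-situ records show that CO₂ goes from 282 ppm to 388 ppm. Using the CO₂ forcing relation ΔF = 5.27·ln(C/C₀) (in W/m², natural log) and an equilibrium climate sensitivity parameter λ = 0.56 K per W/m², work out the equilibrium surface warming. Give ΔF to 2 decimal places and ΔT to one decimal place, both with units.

CO₂: 5.27 × ln(388/282) = 5.27 × ln(1.37589) = 5.27 × 0.31910 = 1.6817 W/m².
ΔT = λ ΔF = 0.56 × 1.68 = 0.9408 K.

ΔF = 1.68 W/m²; ΔT = 0.9 K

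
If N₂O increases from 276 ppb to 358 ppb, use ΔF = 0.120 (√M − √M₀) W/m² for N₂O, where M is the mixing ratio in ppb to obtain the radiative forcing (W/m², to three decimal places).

ΔF = 0.277 W/m²

N₂O: 0.120 × (√358 − √276) = 0.120 × (18.9209 − 16.6132) = 0.120 × 2.3077 = 0.2769 W/m².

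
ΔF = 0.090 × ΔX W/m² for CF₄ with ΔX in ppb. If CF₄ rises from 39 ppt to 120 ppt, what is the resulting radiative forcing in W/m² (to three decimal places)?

ΔF = 0.007 W/m²

CF₄: Δ = 120 − 39 = 81 ppt = 0.081 ppb; ΔF = 0.090 × 0.081 = 0.0073 W/m².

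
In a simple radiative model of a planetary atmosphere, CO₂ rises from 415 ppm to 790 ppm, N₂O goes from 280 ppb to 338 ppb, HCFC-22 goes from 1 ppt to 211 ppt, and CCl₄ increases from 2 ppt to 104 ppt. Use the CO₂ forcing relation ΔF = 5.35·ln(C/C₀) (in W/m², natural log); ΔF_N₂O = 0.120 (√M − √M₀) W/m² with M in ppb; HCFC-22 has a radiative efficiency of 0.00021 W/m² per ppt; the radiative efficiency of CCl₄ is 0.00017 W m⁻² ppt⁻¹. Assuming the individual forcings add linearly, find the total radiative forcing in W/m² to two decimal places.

ΔF = 3.70 W/m²

CO₂: 5.35 × ln(790/415) = 5.35 × ln(1.90361) = 5.35 × 0.64375 = 3.4441 W/m².
N₂O: 0.120 × (√338 − √280) = 0.120 × (18.3848 − 16.7332) = 0.120 × 1.6516 = 0.1982 W/m².
HCFC-22: ΔF = 0.00021 × (211 − 1) = 0.00021 × 210 = 0.0441 W/m².
CCl₄: ΔF = 0.00017 × (104 − 2) = 0.00017 × 102 = 0.0173 W/m².
Total ΔF = 3.4441 + 0.1982 + 0.0441 + 0.0173 = 3.7037 W/m².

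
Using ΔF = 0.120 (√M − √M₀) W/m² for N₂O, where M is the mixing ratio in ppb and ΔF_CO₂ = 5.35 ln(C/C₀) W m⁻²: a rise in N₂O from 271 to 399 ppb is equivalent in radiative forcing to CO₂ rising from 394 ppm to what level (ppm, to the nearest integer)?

C ≈ 426 ppm

N₂O forcing: 0.120 × (√399 − √271) = 0.120 × (19.9750 − 16.4621) = 0.120 × 3.5129 = 0.42155 W/m².
Set 5.35 ln(C/394) = 0.42155: ln(C/394) = 0.42155/5.35 = 0.07879, so C = 394 × e^0.07879 = 394 × 1.08198 = 426.30 ppm.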